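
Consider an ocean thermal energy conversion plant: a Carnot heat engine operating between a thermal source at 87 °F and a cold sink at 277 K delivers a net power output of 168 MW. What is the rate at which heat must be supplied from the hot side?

Q̇_H ≈ 1910 MW

T_H = 87 °F → (87 − 32) × 5/9 = 30.56 °C = 303.71 K.
Carnot efficiency: η = 1 − T_C/T_H = 1 − 277.00/303.71 = 0.0879.
Q_H = W/η = 168/0.0879 = 1910 MW.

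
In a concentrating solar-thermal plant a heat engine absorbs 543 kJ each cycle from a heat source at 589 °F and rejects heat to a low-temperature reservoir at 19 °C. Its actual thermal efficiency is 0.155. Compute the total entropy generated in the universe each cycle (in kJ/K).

ΔS_univ ≈ 0.6385 kJ/K

T_H = 589 °F → (589 − 32) × 5/9 = 309.44 °C = 582.59 K.
T_C = 19 °C → 19 + 273.15 = 292.15 K.
W = η·Q_H = 0.155 × 543 = 84.17 kJ, so Q_C = Q_H − W = 458.8 kJ.
The hot reservoir loses entropy Q_H/T_H = 543/582.59 = 0.9320 kJ/K; the cold reservoir gains Q_C/T_C = 458.8/292.15 = 1.571 kJ/K.
ΔS_univ = −Q_H/T_H + Q_C/T_C = 0.6385 kJ/K (> 0, since η = 0.155 < η_Carnot = 0.499).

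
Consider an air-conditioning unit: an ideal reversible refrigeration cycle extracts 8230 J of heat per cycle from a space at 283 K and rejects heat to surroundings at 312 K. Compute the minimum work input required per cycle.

For a reversible refrigerator, COP_R = T_C/(T_H − T_C) = 283.00/29.00 = 9.7586.
W = Q_C/COP_R = 8230/9.7586 = 843 J.

W_in ≈ 843 J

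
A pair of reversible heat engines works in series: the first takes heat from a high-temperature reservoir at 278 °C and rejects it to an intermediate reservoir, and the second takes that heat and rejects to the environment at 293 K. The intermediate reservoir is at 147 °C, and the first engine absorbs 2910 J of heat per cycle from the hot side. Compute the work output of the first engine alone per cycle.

W₁ ≈ 692 J

T_H = 278 °C → 278 + 273.15 = 551.15 K.
T_m = 147 °C → 147 + 273.15 = 420.15 K.
First-stage efficiency η₁ = 1 − T_m/T_H = 1 − 420.15/551.15 = 0.2377.
W₁ = η₁·Q_H = 0.2377 × 2910 = 692 J.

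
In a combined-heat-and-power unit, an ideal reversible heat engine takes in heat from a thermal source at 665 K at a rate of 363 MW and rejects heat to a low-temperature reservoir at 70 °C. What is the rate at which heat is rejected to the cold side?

Q̇_C ≈ 187 MW

T_C = 70 °C → 70 + 273.15 = 343.15 K.
Since the cycle is reversible, η = 1 − T_C/T_H = 1 − 343.15/665.00 = 0.4840.
For a reversible cycle Q_C/Q_H = T_C/T_H, so Q_C = 363 × 343.15/665.00 = 187 MW.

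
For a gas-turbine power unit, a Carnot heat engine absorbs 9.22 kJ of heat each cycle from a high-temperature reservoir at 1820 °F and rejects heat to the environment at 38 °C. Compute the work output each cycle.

T_H = 1820 °F → (1820 − 32) × 5/9 = 993.33 °C = 1266.48 K.
T_C = 38 °C → 38 + 273.15 = 311.15 K.
η_rev = 1 − T_C/T_H = 1 − 311.15/1266.48 = 0.7543.
W = η·Q_H = 0.7543 × 9.22 = 6.955 kJ.

W ≈ 6.955 kJ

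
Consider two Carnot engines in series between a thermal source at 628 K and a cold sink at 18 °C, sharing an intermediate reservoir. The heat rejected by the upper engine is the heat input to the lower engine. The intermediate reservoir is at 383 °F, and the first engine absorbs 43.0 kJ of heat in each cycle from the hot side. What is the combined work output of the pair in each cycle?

T_C = 18 °C → 18 + 273.15 = 291.15 K.
Two reversible stages in series are equivalent to a single Carnot engine between T_H and T_C, so η_total = 1 − T_C/T_H = 1 − 291.15/628.00 = 0.5364.
W_total = η_total · Q_H = 0.5364 × 43.0 = 23.1 kJ.

W_total ≈ 23.1 kJ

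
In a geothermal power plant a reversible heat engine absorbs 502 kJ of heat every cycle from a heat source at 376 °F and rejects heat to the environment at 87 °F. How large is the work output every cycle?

T_H = 376 °F → (376 − 32) × 5/9 = 191.11 °C = 464.26 K.
T_C = 87 °F → (87 − 32) × 5/9 = 30.56 °C = 303.71 K.
The Carnot efficiency is η = 1 − T_C/T_H = 1 − 303.71/464.26 = 0.3458.
W = η·Q_H = 0.3458 × 502 = 173.6 kJ.

W ≈ 173.6 kJ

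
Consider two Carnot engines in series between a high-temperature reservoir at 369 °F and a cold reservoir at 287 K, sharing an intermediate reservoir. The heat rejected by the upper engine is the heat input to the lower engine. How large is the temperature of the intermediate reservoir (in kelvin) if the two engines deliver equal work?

T_m ≈ 374 K

T_H = 369 °F → (369 − 32) × 5/9 = 187.22 °C = 460.37 K.
For reversible stages Q_m = Q_H·(T_m/T_H). Setting W₁ = Q_H(1 − T_m/T_H) equal to W₂ = Q_m(1 − T_C/T_m) = Q_H·(T_m − T_C)/T_H gives T_H − T_m = T_m − T_C, so T_m = (T_H + T_C)/2 = (460.37 + 287.00)/2 = 374 K.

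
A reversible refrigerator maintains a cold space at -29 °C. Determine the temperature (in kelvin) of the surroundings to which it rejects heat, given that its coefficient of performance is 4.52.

T_H ≈ 298 K

T_C = -29 °C → -29 + 273.15 = 244.15 K.
COP_R = T_C/(T_H − T_C) ⇒ T_H = T_C·(1 + 1/COP_R) = 244.15 × (1 + 1/4.52) = 298 K.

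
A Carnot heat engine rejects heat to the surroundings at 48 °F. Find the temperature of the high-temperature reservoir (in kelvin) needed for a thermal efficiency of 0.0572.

T_H ≈ 299 K

T_C = 48 °F → (48 − 32) × 5/9 = 8.89 °C = 282.04 K.
From η = 1 − T_C/T_H, solving for T_H gives T_H = T_C/(1 − η) = 282.04/(1 − 0.0572) = 299 K.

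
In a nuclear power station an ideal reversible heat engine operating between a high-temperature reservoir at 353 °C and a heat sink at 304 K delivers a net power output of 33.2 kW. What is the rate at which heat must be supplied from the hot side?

T_H = 353 °C → 353 + 273.15 = 626.15 K.
For a reversible engine, η = 1 − T_C/T_H = 1 − 304.00/626.15 = 0.5145.
Q_H = W/η = 33.2/0.5145 = 64.5 kW.

Q̇_H ≈ 64.5 kW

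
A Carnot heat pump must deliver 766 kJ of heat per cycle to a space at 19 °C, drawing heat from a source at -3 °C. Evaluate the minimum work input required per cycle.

T_H = 19 °C → 19 + 273.15 = 292.15 K.
T_C = -3 °C → -3 + 273.15 = 270.15 K.
COP_HP = T_H/(T_H − T_C) = 292.15/22.00 = 13.2795.
W = Q_H/COP_HP = 766/13.2795 = 57.68 kJ.

W_in ≈ 57.68 kJ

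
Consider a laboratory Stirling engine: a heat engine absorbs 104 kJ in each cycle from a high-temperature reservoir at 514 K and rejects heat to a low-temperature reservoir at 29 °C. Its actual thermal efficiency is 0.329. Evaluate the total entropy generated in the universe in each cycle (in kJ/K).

ΔS_univ ≈ 0.0286 kJ/K

T_C = 29 °C → 29 + 273.15 = 302.15 K.
W = η·Q_H = 0.329 × 104 = 34.22 kJ, so Q_C = Q_H − W = 69.78 kJ.
Reservoir entropy changes: ΔS_H = −Q_H/T_H = −104/514.00 = -0.2023 kJ/K and ΔS_C = +Q_C/T_C = 69.78/302.15 = 0.2310 kJ/K.
ΔS_univ = −Q_H/T_H + Q_C/T_C = 0.0286 kJ/K (> 0, since η = 0.329 < η_Carnot = 0.412).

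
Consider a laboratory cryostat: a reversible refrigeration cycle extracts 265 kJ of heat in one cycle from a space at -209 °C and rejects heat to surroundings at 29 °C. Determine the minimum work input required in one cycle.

T_H = 29 °C → 29 + 273.15 = 302.15 K.
T_C = -209 °C → -209 + 273.15 = 64.15 K.
For a reversible refrigerator, COP_R = T_C/(T_H − T_C) = 64.15/238.00 = 0.2695.
W = Q_C/COP_R = 265/0.2695 = 983.2 kJ.

W_in ≈ 983.2 kJ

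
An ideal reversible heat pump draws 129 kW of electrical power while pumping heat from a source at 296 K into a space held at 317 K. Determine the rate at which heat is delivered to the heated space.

Q̇_H ≈ 1947 kW

For a reversible heat pump, COP_HP = T_H/(T_H − T_C) = 317.00/21.00 = 15.0952.
Q_H = COP_HP · W = 15.0952 × 129 = 1947 kW.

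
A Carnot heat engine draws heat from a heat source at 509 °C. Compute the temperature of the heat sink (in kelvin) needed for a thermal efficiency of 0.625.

T_H = 509 °C → 509 + 273.15 = 782.15 K.
From η = 1 − T_C/T_H, T_C = T_H·(1 − η) = 782.15 × (1 − 0.625) = 293 K.

T_C ≈ 293 K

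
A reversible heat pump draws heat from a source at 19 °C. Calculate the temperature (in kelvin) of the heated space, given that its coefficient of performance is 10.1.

T_C = 19 °C → 19 + 273.15 = 292.15 K.
COP_HP = T_H/(T_H − T_C) ⇒ T_H = T_C·COP_HP/(COP_HP − 1) = 292.15 × 10.1/(10.1 − 1) = 324 K.

T_H ≈ 324 K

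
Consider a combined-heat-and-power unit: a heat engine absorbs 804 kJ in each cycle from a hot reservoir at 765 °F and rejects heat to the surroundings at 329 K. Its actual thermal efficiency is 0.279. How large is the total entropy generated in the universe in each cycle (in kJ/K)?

ΔS_univ ≈ 0.580 kJ/K

T_H = 765 °F → (765 − 32) × 5/9 = 407.22 °C = 680.37 K.
W = η·Q_H = 0.279 × 804 = 224.3 kJ, so Q_C = Q_H − W = 579.7 kJ.
The hot reservoir loses entropy Q_H/T_H = 804/680.37 = 1.182 kJ/K; the cold reservoir gains Q_C/T_C = 579.7/329.00 = 1.762 kJ/K.
ΔS_univ = −Q_H/T_H + Q_C/T_C = 0.580 kJ/K (> 0, since η = 0.279 < η_Carnot = 0.516).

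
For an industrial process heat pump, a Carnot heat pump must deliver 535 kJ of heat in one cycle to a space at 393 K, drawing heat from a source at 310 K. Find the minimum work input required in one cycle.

W_in ≈ 113.0 kJ

Reversible heating COP: COP_HP = T_H/(T_H − T_C) = 393.00/83.00 = 4.7349.
W = Q_H/COP_HP = 535/4.7349 = 113.0 kJ.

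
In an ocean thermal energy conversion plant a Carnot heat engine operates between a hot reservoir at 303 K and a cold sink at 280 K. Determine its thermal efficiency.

η ≈ 0.0759

The Carnot efficiency is η = 1 − T_C/T_H = 1 − 280.00/303.00 = 0.0759.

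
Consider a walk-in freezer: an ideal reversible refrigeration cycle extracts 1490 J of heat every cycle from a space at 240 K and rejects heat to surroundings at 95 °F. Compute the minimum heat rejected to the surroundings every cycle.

Q_H ≈ 1913 J

T_H = 95 °F → (95 − 32) × 5/9 = 35.00 °C = 308.15 K.
For a reversible cycle Q_H/Q_C = T_H/T_C, so Q_H = Q_C·T_H/T_C = 1490 × 308.15/240.00 = 1913 J.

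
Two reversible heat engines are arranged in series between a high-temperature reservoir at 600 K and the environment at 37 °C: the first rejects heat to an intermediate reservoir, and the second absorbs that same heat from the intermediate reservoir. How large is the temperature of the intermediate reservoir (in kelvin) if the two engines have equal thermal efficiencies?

T_C = 37 °C → 37 + 273.15 = 310.15 K.
Equal efficiencies require 1 − T_m/T_H = 1 − T_C/T_m, i.e. T_m/T_H = T_C/T_m, so T_m = √(T_H·T_C) = √(600.00 × 310.15) = 431 K.

T_m ≈ 431 K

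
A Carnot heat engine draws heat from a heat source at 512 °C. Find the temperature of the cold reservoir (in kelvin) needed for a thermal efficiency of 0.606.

T_H = 512 °C → 512 + 273.15 = 785.15 K.
From η = 1 − T_C/T_H, T_C = T_H·(1 − η) = 785.15 × (1 − 0.606) = 309.3 K.

T_C ≈ 309.3 K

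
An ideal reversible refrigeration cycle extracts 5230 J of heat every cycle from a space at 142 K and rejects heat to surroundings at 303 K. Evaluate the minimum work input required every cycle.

COP_R = T_C/(T_H − T_C) = 142.00/161.00 = 0.8820.
W = Q_C/COP_R = 5230/0.8820 = 5930 J.

W_in ≈ 5930 J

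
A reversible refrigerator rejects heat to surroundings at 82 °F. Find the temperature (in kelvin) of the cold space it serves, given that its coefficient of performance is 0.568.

T_H = 82 °F → (82 − 32) × 5/9 = 27.78 °C = 300.93 K.
COP_R = T_C/(T_H − T_C) ⇒ T_C = T_H·COP_R/(1 + COP_R) = 300.93 × 0.568/(1 + 0.568) = 109 K.

T_C ≈ 109 K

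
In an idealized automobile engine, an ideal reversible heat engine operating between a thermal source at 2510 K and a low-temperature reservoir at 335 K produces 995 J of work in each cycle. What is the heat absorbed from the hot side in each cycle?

Q_H ≈ 1150 J

η_rev = 1 − T_C/T_H = 1 − 335.00/2510.00 = 0.8665.
Q_H = W/η = 995/0.8665 = 1150 J.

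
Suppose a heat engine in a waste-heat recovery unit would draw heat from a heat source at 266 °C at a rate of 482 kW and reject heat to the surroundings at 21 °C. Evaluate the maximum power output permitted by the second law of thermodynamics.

T_H = 266 °C → 266 + 273.15 = 539.15 K.
T_C = 21 °C → 21 + 273.15 = 294.15 K.
By the Carnot theorem, η_max = 1 − T_C/T_H = 1 − 294.15/539.15 = 0.4544.
W_max = η_max · Q_H = 0.4544 × 482 = 219.0 kW.

Ẇ_max ≈ 219.0 kW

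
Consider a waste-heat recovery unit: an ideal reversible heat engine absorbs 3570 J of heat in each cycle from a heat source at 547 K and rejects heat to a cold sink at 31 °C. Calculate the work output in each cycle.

T_C = 31 °C → 31 + 273.15 = 304.15 K.
Carnot efficiency: η = 1 − T_C/T_H = 1 − 304.15/547.00 = 0.4440.
W = η·Q_H = 0.4440 × 3570 = 1580 J.

W ≈ 1580 J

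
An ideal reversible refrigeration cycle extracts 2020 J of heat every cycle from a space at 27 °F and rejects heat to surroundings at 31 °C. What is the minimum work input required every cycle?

T_H = 31 °C → 31 + 273.15 = 304.15 K.
T_C = 27 °F → (27 − 32) × 5/9 = -2.78 °C = 270.37 K.
The reversible coefficient of performance is COP_R = T_C/(T_H − T_C) = 270.37/33.78 = 8.0044.
W = Q_C/COP_R = 2020/8.0044 = 252 J.

W_in ≈ 252 J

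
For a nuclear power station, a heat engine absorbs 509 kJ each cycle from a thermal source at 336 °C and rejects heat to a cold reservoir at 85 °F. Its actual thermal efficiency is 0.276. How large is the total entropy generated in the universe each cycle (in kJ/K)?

ΔS_univ ≈ 0.382 kJ/K

T_H = 336 °C → 336 + 273.15 = 609.15 K.
T_C = 85 °F → (85 − 32) × 5/9 = 29.44 °C = 302.59 K.
W = η·Q_H = 0.276 × 509 = 140.5 kJ, so Q_C = Q_H − W = 368.5 kJ.
The hot reservoir loses entropy Q_H/T_H = 509/609.15 = 0.8356 kJ/K; the cold reservoir gains Q_C/T_C = 368.5/302.59 = 1.218 kJ/K.
ΔS_univ = −Q_H/T_H + Q_C/T_C = 0.382 kJ/K (> 0, since η = 0.276 < η_Carnot = 0.503).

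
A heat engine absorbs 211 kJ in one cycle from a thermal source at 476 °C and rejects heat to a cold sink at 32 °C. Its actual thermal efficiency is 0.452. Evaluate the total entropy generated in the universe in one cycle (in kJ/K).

ΔS_univ ≈ 0.0973 kJ/K

T_H = 476 °C → 476 + 273.15 = 749.15 K.
T_C = 32 °C → 32 + 273.15 = 305.15 K.
W = η·Q_H = 0.452 × 211 = 95.37 kJ, so Q_C = Q_H − W = 115.6 kJ.
The hot reservoir loses entropy Q_H/T_H = 211/749.15 = 0.2817 kJ/K; the cold reservoir gains Q_C/T_C = 115.6/305.15 = 0.3789 kJ/K.
ΔS_univ = −Q_H/T_H + Q_C/T_C = 0.0973 kJ/K (> 0, since η = 0.452 < η_Carnot = 0.593).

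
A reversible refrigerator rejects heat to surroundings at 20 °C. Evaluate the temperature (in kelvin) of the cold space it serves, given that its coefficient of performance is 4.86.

T_H = 20 °C → 20 + 273.15 = 293.15 K.
COP_R = T_C/(T_H − T_C) ⇒ T_C = T_H·COP_R/(1 + COP_R) = 293.15 × 4.86/(1 + 4.86) = 243 K.

T_C ≈ 243 K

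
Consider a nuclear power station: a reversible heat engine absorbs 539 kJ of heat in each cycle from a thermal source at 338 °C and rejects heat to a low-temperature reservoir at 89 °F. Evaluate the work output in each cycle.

W ≈ 270 kJ

T_H = 338 °C → 338 + 273.15 = 611.15 K.
T_C = 89 °F → (89 − 32) × 5/9 = 31.67 °C = 304.82 K.
For a reversible engine, η = 1 − T_C/T_H = 1 − 304.82/611.15 = 0.5012.
W = η·Q_H = 0.5012 × 539 = 270 kJ.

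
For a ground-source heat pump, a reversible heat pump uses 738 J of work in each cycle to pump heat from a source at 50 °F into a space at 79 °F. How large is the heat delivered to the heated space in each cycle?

Q_H ≈ 13710 J

T_H = 79 °F → (79 − 32) × 5/9 = 26.11 °C = 299.26 K.
T_C = 50 °F → (50 − 32) × 5/9 = 10.00 °C = 283.15 K.
The Carnot heat-pump COP is COP_HP = T_H/(T_H − T_C) = 299.26/16.11 = 18.5748.
Q_H = COP_HP · W = 18.5748 × 738 = 13710 J.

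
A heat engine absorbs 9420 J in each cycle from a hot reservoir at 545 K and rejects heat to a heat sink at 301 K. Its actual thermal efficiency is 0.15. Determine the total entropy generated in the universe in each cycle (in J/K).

ΔS_univ ≈ 9.32 J/K

W = η·Q_H = 0.15 × 9420 = 1413 J, so Q_C = Q_H − W = 8007 J.
The hot reservoir loses entropy Q_H/T_H = 9420/545.00 = 17.28 J/K; the cold reservoir gains Q_C/T_C = 8007/301.00 = 26.60 J/K.
ΔS_univ = −Q_H/T_H + Q_C/T_C = 9.32 J/K (> 0, since η = 0.15 < η_Carnot = 0.448).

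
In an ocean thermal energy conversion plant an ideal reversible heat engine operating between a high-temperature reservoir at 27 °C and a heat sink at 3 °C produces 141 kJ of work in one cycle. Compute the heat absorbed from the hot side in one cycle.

T_H = 27 °C → 27 + 273.15 = 300.15 K.
T_C = 3 °C → 3 + 273.15 = 276.15 K.
η_rev = 1 − T_C/T_H = 1 − 276.15/300.15 = 0.0800.
Q_H = W/η = 141/0.0800 = 1760 kJ.

Q_H ≈ 1760 kJ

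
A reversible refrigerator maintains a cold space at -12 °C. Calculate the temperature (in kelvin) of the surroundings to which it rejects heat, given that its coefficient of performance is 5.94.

T_C = -12 °C → -12 + 273.15 = 261.15 K.
COP_R = T_C/(T_H − T_C) ⇒ T_H = T_C·(1 + 1/COP_R) = 261.15 × (1 + 1/5.94) = 305.1 K.

T_H ≈ 305.1 K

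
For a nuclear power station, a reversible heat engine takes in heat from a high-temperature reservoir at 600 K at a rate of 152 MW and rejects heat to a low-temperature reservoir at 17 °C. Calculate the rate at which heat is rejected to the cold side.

T_C = 17 °C → 17 + 273.15 = 290.15 K.
For a reversible engine, η = 1 − T_C/T_H = 1 − 290.15/600.00 = 0.5164.
For a reversible cycle Q_C/Q_H = T_C/T_H, so Q_C = 152 × 290.15/600.00 = 73.5 MW.

Q̇_C ≈ 73.5 MW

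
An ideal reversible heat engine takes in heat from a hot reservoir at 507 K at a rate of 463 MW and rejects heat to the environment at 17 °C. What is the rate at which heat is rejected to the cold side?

Q̇_C ≈ 265.0 MW

T_C = 17 °C → 17 + 273.15 = 290.15 K.
η_rev = 1 − T_C/T_H = 1 − 290.15/507.00 = 0.4277.
For a reversible cycle Q_C/Q_H = T_C/T_H, so Q_C = 463 × 290.15/507.00 = 265.0 MW.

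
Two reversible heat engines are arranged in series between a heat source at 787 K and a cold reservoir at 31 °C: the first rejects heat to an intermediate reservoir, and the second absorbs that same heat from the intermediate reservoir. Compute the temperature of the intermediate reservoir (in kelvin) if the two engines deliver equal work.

T_m ≈ 546 K

T_C = 31 °C → 31 + 273.15 = 304.15 K.
For reversible stages Q_m = Q_H·(T_m/T_H). Setting W₁ = Q_H(1 − T_m/T_H) equal to W₂ = Q_m(1 − T_C/T_m) = Q_H·(T_m − T_C)/T_H gives T_H − T_m = T_m − T_C, so T_m = (T_H + T_C)/2 = (787.00 + 304.15)/2 = 546 K.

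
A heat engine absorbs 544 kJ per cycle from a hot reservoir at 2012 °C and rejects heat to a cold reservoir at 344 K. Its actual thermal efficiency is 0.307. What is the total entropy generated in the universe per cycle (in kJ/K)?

T_H = 2012 °C → 2012 + 273.15 = 2285.15 K.
W = η·Q_H = 0.307 × 544 = 167.0 kJ, so Q_C = Q_H − W = 377.0 kJ.
Entropy balance on the reservoirs: −Q_H/T_H = -0.2381 kJ/K, +Q_C/T_C = 1.096 kJ/K.
ΔS_univ = −Q_H/T_H + Q_C/T_C = 0.858 kJ/K (> 0, since η = 0.307 < η_Carnot = 0.849).

ΔS_univ ≈ 0.858 kJ/K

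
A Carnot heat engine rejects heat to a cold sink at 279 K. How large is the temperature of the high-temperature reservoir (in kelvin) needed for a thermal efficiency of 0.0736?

T_H ≈ 301 K

From η = 1 − T_C/T_H, solving for T_H gives T_H = T_C/(1 − η) = 279.00/(1 − 0.0736) = 301 K.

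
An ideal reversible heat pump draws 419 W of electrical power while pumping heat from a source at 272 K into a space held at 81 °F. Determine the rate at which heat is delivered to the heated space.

T_H = 81 °F → (81 − 32) × 5/9 = 27.22 °C = 300.37 K.
The Carnot heat-pump COP is COP_HP = T_H/(T_H − T_C) = 300.37/28.37 = 10.5868.
Q_H = COP_HP · W = 10.5868 × 419 = 4436 W.

Q̇_H ≈ 4436 W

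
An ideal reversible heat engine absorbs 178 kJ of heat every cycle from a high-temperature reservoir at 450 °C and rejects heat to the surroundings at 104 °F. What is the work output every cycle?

W ≈ 101 kJ

T_H = 450 °C → 450 + 273.15 = 723.15 K.
T_C = 104 °F → (104 − 32) × 5/9 = 40.00 °C = 313.15 K.
Since the cycle is reversible, η = 1 − T_C/T_H = 1 − 313.15/723.15 = 0.5670.
W = η·Q_H = 0.5670 × 178 = 101 kJ.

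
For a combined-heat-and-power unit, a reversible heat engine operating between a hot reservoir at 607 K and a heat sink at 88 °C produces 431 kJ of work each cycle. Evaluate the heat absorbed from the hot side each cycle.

Q_H ≈ 1060 kJ

T_C = 88 °C → 88 + 273.15 = 361.15 K.
Carnot efficiency: η = 1 − T_C/T_H = 1 − 361.15/607.00 = 0.4050.
Q_H = W/η = 431/0.4050 = 1060 kJ.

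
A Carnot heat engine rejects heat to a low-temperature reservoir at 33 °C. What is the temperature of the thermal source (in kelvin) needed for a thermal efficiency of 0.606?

T_C = 33 °C → 33 + 273.15 = 306.15 K.
From η = 1 − T_C/T_H, solving for T_H gives T_H = T_C/(1 − η) = 306.15/(1 − 0.606) = 777 K.

T_H ≈ 777 K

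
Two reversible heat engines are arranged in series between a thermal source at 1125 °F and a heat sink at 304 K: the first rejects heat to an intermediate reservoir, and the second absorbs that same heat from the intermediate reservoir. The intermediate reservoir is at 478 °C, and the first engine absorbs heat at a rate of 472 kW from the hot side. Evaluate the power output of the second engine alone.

T_H = 1125 °F → (1125 − 32) × 5/9 = 607.22 °C = 880.37 K.
T_m = 478 °C → 478 + 273.15 = 751.15 K.
Heat entering the second stage: Q_m = Q_H·(T_m/T_H) = 472 × 751.15/880.37 = 403 kW.
Second-stage efficiency η₂ = 1 − T_C/T_m = 1 − 304.00/751.15 = 0.5953, so W₂ = η₂·Q_m = 240 kW.

Ẇ₂ ≈ 240 kW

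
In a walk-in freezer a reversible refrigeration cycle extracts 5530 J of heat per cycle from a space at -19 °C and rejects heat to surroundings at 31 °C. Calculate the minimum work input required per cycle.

T_H = 31 °C → 31 + 273.15 = 304.15 K.
T_C = -19 °C → -19 + 273.15 = 254.15 K.
For a reversible refrigerator, COP_R = T_C/(T_H − T_C) = 254.15/50.00 = 5.0830.
W = Q_C/COP_R = 5530/5.0830 = 1090 J.

W_in ≈ 1090 J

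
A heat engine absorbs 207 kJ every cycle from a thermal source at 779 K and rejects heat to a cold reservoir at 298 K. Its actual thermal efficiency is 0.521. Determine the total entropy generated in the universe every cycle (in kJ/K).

ΔS_univ ≈ 0.0670 kJ/K

W = η·Q_H = 0.521 × 207 = 107.8 kJ, so Q_C = Q_H − W = 99.15 kJ.
Entropy balance on the reservoirs: −Q_H/T_H = -0.2657 kJ/K, +Q_C/T_C = 0.3327 kJ/K.
ΔS_univ = −Q_H/T_H + Q_C/T_C = 0.0670 kJ/K (> 0, since η = 0.521 < η_Carnot = 0.617).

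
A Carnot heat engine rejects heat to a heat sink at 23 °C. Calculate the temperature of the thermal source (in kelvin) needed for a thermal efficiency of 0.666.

T_H ≈ 887 K

T_C = 23 °C → 23 + 273.15 = 296.15 K.
From η = 1 − T_C/T_H, solving for T_H gives T_H = T_C/(1 − η) = 296.15/(1 − 0.666) = 887 K.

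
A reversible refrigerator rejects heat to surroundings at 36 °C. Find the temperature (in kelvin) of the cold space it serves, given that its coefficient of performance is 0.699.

T_C ≈ 127 K

T_H = 36 °C → 36 + 273.15 = 309.15 K.
COP_R = T_C/(T_H − T_C) ⇒ T_C = T_H·COP_R/(1 + COP_R) = 309.15 × 0.699/(1 + 0.699) = 127 K.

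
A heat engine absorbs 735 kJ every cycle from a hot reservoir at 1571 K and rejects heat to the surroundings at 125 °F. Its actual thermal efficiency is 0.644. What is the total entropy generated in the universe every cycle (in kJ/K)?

T_C = 125 °F → (125 − 32) × 5/9 = 51.67 °C = 324.82 K.
W = η·Q_H = 0.644 × 735 = 473.3 kJ, so Q_C = Q_H − W = 261.7 kJ.
Entropy balance on the reservoirs: −Q_H/T_H = -0.4679 kJ/K, +Q_C/T_C = 0.8056 kJ/K.
ΔS_univ = −Q_H/T_H + Q_C/T_C = 0.3377 kJ/K (> 0, since η = 0.644 < η_Carnot = 0.793).

ΔS_univ ≈ 0.3377 kJ/K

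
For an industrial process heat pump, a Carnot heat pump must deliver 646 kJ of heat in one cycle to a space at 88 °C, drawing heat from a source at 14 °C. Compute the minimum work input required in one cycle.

T_H = 88 °C → 88 + 273.15 = 361.15 K.
T_C = 14 °C → 14 + 273.15 = 287.15 K.
For a reversible heat pump, COP_HP = T_H/(T_H − T_C) = 361.15/74.00 = 4.8804.
W = Q_H/COP_HP = 646/4.8804 = 132 kJ.

W_in ≈ 132 kJ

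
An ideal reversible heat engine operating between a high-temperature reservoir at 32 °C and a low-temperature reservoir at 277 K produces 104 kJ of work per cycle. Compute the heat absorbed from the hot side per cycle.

Q_H ≈ 1130 kJ

T_H = 32 °C → 32 + 273.15 = 305.15 K.
The Carnot efficiency is η = 1 − T_C/T_H = 1 − 277.00/305.15 = 0.0922.
Q_H = W/η = 104/0.0922 = 1130 kJ.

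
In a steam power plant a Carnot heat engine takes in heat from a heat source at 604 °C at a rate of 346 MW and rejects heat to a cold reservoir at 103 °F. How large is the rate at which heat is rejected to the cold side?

Q̇_C ≈ 123.3 MW

T_H = 604 °C → 604 + 273.15 = 877.15 K.
T_C = 103 °F → (103 − 32) × 5/9 = 39.44 °C = 312.59 K.
The Carnot efficiency is η = 1 − T_C/T_H = 1 − 312.59/877.15 = 0.6436.
For a reversible cycle Q_C/Q_H = T_C/T_H, so Q_C = 346 × 312.59/877.15 = 123.3 MW.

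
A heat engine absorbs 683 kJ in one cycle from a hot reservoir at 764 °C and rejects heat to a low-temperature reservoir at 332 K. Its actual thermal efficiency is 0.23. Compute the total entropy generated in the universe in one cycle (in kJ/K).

T_H = 764 °C → 764 + 273.15 = 1037.15 K.
W = η·Q_H = 0.23 × 683 = 157.1 kJ, so Q_C = Q_H − W = 525.9 kJ.
Entropy balance on the reservoirs: −Q_H/T_H = -0.6585 kJ/K, +Q_C/T_C = 1.584 kJ/K.
ΔS_univ = −Q_H/T_H + Q_C/T_C = 0.926 kJ/K (> 0, since η = 0.23 < η_Carnot = 0.680).

ΔS_univ ≈ 0.926 kJ/K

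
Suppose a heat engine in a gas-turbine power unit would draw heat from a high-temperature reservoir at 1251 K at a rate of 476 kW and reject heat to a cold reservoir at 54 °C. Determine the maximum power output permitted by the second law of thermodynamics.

T_C = 54 °C → 54 + 273.15 = 327.15 K.
The upper bound on efficiency is η_max = 1 − T_C/T_H = 1 − 327.15/1251.00 = 0.7385.
W_max = η_max · Q_H = 0.7385 × 476 = 352 kW.

Ẇ_max ≈ 352 kW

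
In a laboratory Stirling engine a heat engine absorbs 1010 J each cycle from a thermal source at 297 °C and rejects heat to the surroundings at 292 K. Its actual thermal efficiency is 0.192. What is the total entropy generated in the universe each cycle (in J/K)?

T_H = 297 °C → 297 + 273.15 = 570.15 K.
W = η·Q_H = 0.192 × 1010 = 193.9 J, so Q_C = Q_H − W = 816.1 J.
The hot reservoir loses entropy Q_H/T_H = 1010/570.15 = 1.771 J/K; the cold reservoir gains Q_C/T_C = 816.1/292.00 = 2.795 J/K.
ΔS_univ = −Q_H/T_H + Q_C/T_C = 1.023 J/K (> 0, since η = 0.192 < η_Carnot = 0.488).

ΔS_univ ≈ 1.023 J/K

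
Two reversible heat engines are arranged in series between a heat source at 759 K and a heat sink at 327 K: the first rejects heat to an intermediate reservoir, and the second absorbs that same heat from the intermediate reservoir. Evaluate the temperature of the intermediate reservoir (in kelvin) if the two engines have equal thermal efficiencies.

T_m ≈ 498 K

Equal efficiencies require 1 − T_m/T_H = 1 − T_C/T_m, i.e. T_m/T_H = T_C/T_m, so T_m = √(T_H·T_C) = √(759.00 × 327.00) = 498 K.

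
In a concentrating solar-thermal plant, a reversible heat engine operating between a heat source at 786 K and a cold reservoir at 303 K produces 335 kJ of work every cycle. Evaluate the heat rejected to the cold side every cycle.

Since the cycle is reversible, η = 1 − T_C/T_H = 1 − 303.00/786.00 = 0.6145.
Since Q_C/Q_H = T_C/T_H and Q_H = W/η, Q_C = W·T_C/(T_H − T_C) = 335 × 303.00/483.00 = 210 kJ.

Q_C ≈ 210 kJ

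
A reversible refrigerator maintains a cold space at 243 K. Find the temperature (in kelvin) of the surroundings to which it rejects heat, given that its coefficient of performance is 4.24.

COP_R = T_C/(T_H − T_C) ⇒ T_H = T_C·(1 + 1/COP_R) = 243.00 × (1 + 1/4.24) = 300 K.

T_H ≈ 300 K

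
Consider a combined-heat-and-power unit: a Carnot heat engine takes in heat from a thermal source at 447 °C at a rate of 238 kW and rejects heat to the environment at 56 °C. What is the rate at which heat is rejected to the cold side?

T_H = 447 °C → 447 + 273.15 = 720.15 K.
T_C = 56 °C → 56 + 273.15 = 329.15 K.
Carnot efficiency: η = 1 − T_C/T_H = 1 − 329.15/720.15 = 0.5429.
For a reversible cycle Q_C/Q_H = T_C/T_H, so Q_C = 238 × 329.15/720.15 = 109 kW.

Q̇_C ≈ 109 kW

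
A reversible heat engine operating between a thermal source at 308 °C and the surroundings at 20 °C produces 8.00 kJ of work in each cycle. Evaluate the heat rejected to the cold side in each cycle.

T_H = 308 °C → 308 + 273.15 = 581.15 K.
T_C = 20 °C → 20 + 273.15 = 293.15 K.
Carnot efficiency: η = 1 − T_C/T_H = 1 − 293.15/581.15 = 0.4956.
Since Q_C/Q_H = T_C/T_H and Q_H = W/η, Q_C = W·T_C/(T_H − T_C) = 8.00 × 293.15/288.00 = 8.143 kJ.

Q_C ≈ 8.143 kJ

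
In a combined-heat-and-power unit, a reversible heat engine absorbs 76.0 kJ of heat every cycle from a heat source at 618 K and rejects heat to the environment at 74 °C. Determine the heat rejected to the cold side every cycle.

T_C = 74 °C → 74 + 273.15 = 347.15 K.
The Carnot efficiency is η = 1 − T_C/T_H = 1 − 347.15/618.00 = 0.4383.
For a reversible cycle Q_C/Q_H = T_C/T_H, so Q_C = 76.0 × 347.15/618.00 = 42.69 kJ.

Q_C ≈ 42.69 kJ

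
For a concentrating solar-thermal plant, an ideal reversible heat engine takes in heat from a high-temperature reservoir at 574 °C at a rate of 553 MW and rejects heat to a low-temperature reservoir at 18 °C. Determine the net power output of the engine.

T_H = 574 °C → 574 + 273.15 = 847.15 K.
T_C = 18 °C → 18 + 273.15 = 291.15 K.
The Carnot efficiency is η = 1 − T_C/T_H = 1 − 291.15/847.15 = 0.6563.
W = η·Q_H = 0.6563 × 553 = 363 MW.

Ẇ ≈ 363 MW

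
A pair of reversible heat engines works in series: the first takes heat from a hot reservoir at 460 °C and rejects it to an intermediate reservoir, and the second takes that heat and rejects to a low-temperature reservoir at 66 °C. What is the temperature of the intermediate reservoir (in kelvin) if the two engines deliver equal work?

T_H = 460 °C → 460 + 273.15 = 733.15 K.
T_C = 66 °C → 66 + 273.15 = 339.15 K.
For reversible stages Q_m = Q_H·(T_m/T_H). Setting W₁ = Q_H(1 − T_m/T_H) equal to W₂ = Q_m(1 − T_C/T_m) = Q_H·(T_m − T_C)/T_H gives T_H − T_m = T_m − T_C, so T_m = (T_H + T_C)/2 = (733.15 + 339.15)/2 = 536.1 K.

T_m ≈ 536.1 K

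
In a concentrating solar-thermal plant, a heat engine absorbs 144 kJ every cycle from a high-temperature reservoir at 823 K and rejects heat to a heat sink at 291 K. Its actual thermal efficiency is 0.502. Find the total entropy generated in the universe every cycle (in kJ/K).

ΔS_univ ≈ 0.0715 kJ/K

W = η·Q_H = 0.502 × 144 = 72.29 kJ, so Q_C = Q_H − W = 71.71 kJ.
Entropy balance on the reservoirs: −Q_H/T_H = -0.1750 kJ/K, +Q_C/T_C = 0.2464 kJ/K.
ΔS_univ = −Q_H/T_H + Q_C/T_C = 0.0715 kJ/K (> 0, since η = 0.502 < η_Carnot = 0.646).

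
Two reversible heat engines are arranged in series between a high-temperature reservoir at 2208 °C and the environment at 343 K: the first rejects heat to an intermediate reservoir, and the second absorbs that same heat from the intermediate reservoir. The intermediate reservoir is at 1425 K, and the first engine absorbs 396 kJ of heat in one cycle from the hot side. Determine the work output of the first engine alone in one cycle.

T_H = 2208 °C → 2208 + 273.15 = 2481.15 K.
First-stage efficiency η₁ = 1 − T_m/T_H = 1 − 1425.00/2481.15 = 0.4257.
W₁ = η₁·Q_H = 0.4257 × 396 = 169 kJ.

W₁ ≈ 169 kJ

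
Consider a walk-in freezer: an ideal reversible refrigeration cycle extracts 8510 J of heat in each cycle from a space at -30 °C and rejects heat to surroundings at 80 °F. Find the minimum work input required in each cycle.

W_in ≈ 1983 J

T_H = 80 °F → (80 − 32) × 5/9 = 26.67 °C = 299.82 K.
T_C = -30 °C → -30 + 273.15 = 243.15 K.
For a reversible refrigerator, COP_R = T_C/(T_H − T_C) = 243.15/56.67 = 4.2909.
W = Q_C/COP_R = 8510/4.2909 = 1983 J.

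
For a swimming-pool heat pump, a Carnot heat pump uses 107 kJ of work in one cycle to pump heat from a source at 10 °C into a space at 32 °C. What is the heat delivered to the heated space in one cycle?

Q_H ≈ 1480 kJ

T_H = 32 °C → 32 + 273.15 = 305.15 K.
T_C = 10 °C → 10 + 273.15 = 283.15 K.
COP_HP = T_H/(T_H − T_C) = 305.15/22.00 = 13.8705.
Q_H = COP_HP · W = 13.8705 × 107 = 1480 kJ.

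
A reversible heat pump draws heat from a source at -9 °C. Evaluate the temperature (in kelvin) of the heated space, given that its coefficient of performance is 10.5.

T_C = -9 °C → -9 + 273.15 = 264.15 K.
COP_HP = T_H/(T_H − T_C) ⇒ T_H = T_C·COP_HP/(COP_HP − 1) = 264.15 × 10.5/(10.5 − 1) = 292 K.

T_H ≈ 292 K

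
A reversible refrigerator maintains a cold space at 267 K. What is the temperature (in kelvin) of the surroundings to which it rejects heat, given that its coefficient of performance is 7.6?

COP_R = T_C/(T_H − T_C) ⇒ T_H = T_C·(1 + 1/COP_R) = 267.00 × (1 + 1/7.6) = 302.1 K.

T_H ≈ 302.1 K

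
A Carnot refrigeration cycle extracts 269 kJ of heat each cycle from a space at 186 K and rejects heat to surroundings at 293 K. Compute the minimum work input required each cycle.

W_in ≈ 155 kJ

Carnot COP: COP_R = T_C/(T_H − T_C) = 186.00/107.00 = 1.7383.
W = Q_C/COP_R = 269/1.7383 = 155 kJ.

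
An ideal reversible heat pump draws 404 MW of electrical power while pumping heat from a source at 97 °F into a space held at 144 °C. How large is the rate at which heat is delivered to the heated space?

T_H = 144 °C → 144 + 273.15 = 417.15 K.
T_C = 97 °F → (97 − 32) × 5/9 = 36.11 °C = 309.26 K.
Reversible heating COP: COP_HP = T_H/(T_H − T_C) = 417.15/107.89 = 3.8665.
Q_H = COP_HP · W = 3.8665 × 404 = 1562 MW.

Q̇_H ≈ 1562 MW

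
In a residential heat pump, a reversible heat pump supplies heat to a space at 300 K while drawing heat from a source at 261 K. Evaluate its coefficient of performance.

COP_HP ≈ 7.69

COP_HP = T_H/(T_H − T_C) = 300.00/(300.00 − 261.00) = 7.69.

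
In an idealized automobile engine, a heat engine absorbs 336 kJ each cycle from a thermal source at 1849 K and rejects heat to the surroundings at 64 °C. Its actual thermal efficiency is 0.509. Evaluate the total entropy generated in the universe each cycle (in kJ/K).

T_C = 64 °C → 64 + 273.15 = 337.15 K.
W = η·Q_H = 0.509 × 336 = 171.0 kJ, so Q_C = Q_H − W = 165.0 kJ.
Reservoir entropy changes: ΔS_H = −Q_H/T_H = −336/1849.00 = -0.1817 kJ/K and ΔS_C = +Q_C/T_C = 165.0/337.15 = 0.4893 kJ/K.
ΔS_univ = −Q_H/T_H + Q_C/T_C = 0.308 kJ/K (> 0, since η = 0.509 < η_Carnot = 0.818).

ΔS_univ ≈ 0.308 kJ/K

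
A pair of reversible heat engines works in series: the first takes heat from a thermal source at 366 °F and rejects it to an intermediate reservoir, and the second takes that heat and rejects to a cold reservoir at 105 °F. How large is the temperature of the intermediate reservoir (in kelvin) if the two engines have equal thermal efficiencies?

T_H = 366 °F → (366 − 32) × 5/9 = 185.56 °C = 458.71 K.
T_C = 105 °F → (105 − 32) × 5/9 = 40.56 °C = 313.71 K.
Equal efficiencies require 1 − T_m/T_H = 1 − T_C/T_m, i.e. T_m/T_H = T_C/T_m, so T_m = √(T_H·T_C) = √(458.71 × 313.71) = 379 K.

T_m ≈ 379 K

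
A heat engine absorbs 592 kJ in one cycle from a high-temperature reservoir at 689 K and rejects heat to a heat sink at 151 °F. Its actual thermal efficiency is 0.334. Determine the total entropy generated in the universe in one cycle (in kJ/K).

ΔS_univ ≈ 0.303 kJ/K

T_C = 151 °F → (151 − 32) × 5/9 = 66.11 °C = 339.26 K.
W = η·Q_H = 0.334 × 592 = 197.7 kJ, so Q_C = Q_H − W = 394.3 kJ.
The hot reservoir loses entropy Q_H/T_H = 592/689.00 = 0.8592 kJ/K; the cold reservoir gains Q_C/T_C = 394.3/339.26 = 1.162 kJ/K.
ΔS_univ = −Q_H/T_H + Q_C/T_C = 0.303 kJ/K (> 0, since η = 0.334 < η_Carnot = 0.508).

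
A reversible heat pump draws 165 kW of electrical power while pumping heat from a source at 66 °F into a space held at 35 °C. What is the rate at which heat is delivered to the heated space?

T_H = 35 °C → 35 + 273.15 = 308.15 K.
T_C = 66 °F → (66 − 32) × 5/9 = 18.89 °C = 292.04 K.
The Carnot heat-pump COP is COP_HP = T_H/(T_H − T_C) = 308.15/16.11 = 19.1266.
Q_H = COP_HP · W = 19.1266 × 165 = 3156 kW.

Q̇_H ≈ 3156 kW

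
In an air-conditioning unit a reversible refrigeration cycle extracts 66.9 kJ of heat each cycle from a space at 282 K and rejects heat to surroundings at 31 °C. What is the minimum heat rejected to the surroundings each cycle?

T_H = 31 °C → 31 + 273.15 = 304.15 K.
For a reversible cycle Q_H/Q_C = T_H/T_C, so Q_H = Q_C·T_H/T_C = 66.9 × 304.15/282.00 = 72.15 kJ.

Q_H ≈ 72.15 kJ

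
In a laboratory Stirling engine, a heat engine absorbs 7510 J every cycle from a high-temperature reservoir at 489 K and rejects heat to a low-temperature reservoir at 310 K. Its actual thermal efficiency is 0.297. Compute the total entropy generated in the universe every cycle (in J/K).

W = η·Q_H = 0.297 × 7510 = 2230 J, so Q_C = Q_H − W = 5280 J.
Entropy balance on the reservoirs: −Q_H/T_H = -15.36 J/K, +Q_C/T_C = 17.03 J/K.
ΔS_univ = −Q_H/T_H + Q_C/T_C = 1.67 J/K (> 0, since η = 0.297 < η_Carnot = 0.366).

ΔS_univ ≈ 1.67 J/K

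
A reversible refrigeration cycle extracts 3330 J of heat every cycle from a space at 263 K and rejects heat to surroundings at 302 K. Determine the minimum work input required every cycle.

The reversible coefficient of performance is COP_R = T_C/(T_H − T_C) = 263.00/39.00 = 6.7436.
W = Q_C/COP_R = 3330/6.7436 = 493.8 J.

W_in ≈ 493.8 J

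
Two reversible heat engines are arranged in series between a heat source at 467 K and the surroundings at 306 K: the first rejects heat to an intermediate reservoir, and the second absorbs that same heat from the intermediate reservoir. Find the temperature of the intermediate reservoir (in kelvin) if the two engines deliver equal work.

For reversible stages Q_m = Q_H·(T_m/T_H). Setting W₁ = Q_H(1 − T_m/T_H) equal to W₂ = Q_m(1 − T_C/T_m) = Q_H·(T_m − T_C)/T_H gives T_H − T_m = T_m − T_C, so T_m = (T_H + T_C)/2 = (467.00 + 306.00)/2 = 386.5 K.

T_m ≈ 386.5 K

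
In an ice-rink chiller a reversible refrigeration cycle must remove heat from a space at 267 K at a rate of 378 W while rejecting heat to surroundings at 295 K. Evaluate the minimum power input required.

Ẇ_in ≈ 39.64 W

For a reversible refrigerator, COP_R = T_C/(T_H − T_C) = 267.00/28.00 = 9.5357.
W = Q_C/COP_R = 378/9.5357 = 39.64 W.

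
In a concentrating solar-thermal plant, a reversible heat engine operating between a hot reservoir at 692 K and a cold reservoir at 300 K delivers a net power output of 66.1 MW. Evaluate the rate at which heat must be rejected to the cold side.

For a reversible engine, η = 1 − T_C/T_H = 1 − 300.00/692.00 = 0.5665.
Since Q_C/Q_H = T_C/T_H and Q_H = W/η, Q_C = W·T_C/(T_H − T_C) = 66.1 × 300.00/392.00 = 50.6 MW.

Q̇_C ≈ 50.6 MW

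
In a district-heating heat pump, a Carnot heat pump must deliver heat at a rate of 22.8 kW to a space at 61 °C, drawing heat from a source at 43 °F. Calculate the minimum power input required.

Ẇ_in ≈ 3.75 kW

T_H = 61 °C → 61 + 273.15 = 334.15 K.
T_C = 43 °F → (43 − 32) × 5/9 = 6.11 °C = 279.26 K.
Reversible heating COP: COP_HP = T_H/(T_H − T_C) = 334.15/54.89 = 6.0878.
W = Q_H/COP_HP = 22.8/6.0878 = 3.75 kW.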